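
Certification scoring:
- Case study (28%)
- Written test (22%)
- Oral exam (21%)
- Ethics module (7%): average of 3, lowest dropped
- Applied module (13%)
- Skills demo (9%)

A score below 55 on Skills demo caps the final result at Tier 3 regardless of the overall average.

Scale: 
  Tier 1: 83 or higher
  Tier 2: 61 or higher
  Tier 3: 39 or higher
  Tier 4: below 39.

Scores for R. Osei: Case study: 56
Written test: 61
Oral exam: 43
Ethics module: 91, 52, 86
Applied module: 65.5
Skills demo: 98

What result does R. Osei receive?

Tier 2

Ethics module: drop 52 → average of remaining 2 = 177/2 = 88.5
Skills demo score 98 ≥ 55: minimum met.
Weighted total:
  Case study 56 × 0.28 = 15.68
  Written test 61 × 0.22 = 13.42
  Oral exam 43 × 0.21 = 9.03
  Ethics module 88.5 × 0.07 = 6.195
  Applied module 65.5 × 0.13 = 8.515
  Skills demo 98 × 0.09 = 8.82
Sum = 61.66
61.66 is ≥ 61 and < 83 → Tier 2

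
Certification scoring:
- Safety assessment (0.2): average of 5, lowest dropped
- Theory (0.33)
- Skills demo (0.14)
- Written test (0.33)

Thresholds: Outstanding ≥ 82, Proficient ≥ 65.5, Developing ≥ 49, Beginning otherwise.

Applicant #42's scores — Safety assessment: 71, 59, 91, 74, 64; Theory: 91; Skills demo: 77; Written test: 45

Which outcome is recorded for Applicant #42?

Proficient

Safety assessment: drop 59 → average of remaining 4 = 300/4 = 75
Weighted total:
  Safety assessment 75 × 0.2 = 15
  Theory 91 × 0.33 = 30.03
  Skills demo 77 × 0.14 = 10.78
  Written test 45 × 0.33 = 14.85
Sum = 70.66
70.66 is ≥ 65.5 and < 82 → Proficient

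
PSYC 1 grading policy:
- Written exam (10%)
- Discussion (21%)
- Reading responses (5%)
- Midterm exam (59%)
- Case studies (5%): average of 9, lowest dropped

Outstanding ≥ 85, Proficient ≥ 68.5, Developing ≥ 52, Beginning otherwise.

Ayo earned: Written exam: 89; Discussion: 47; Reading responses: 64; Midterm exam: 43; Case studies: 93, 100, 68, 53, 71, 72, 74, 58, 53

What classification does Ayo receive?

Beginning

Case studies: drop 53 → average of remaining 8 = 589/8 = 73.625
Weighted total:
  Written exam 89 × 0.1 = 8.9
  Discussion 47 × 0.21 = 9.87
  Reading responses 64 × 0.05 = 3.2
  Midterm exam 43 × 0.59 = 25.37
  Case studies 73.625 × 0.05 = 3.68125
Sum = 51.02125
51.02125 < 52 → Beginning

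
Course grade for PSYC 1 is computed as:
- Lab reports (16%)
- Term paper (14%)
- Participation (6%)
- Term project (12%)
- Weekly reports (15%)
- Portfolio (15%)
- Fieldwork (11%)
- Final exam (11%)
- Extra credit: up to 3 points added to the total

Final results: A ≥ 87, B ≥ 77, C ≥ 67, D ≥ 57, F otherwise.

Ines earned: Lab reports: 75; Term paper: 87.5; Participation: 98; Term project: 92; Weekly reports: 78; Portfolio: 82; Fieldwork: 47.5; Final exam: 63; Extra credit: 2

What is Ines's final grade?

B

Weighted total:
  Lab reports 75 × 0.16 = 12
  Term paper 87.5 × 0.14 = 12.25
  Participation 98 × 0.06 = 5.88
  Term project 92 × 0.12 = 11.04
  Weekly reports 78 × 0.15 = 11.7
  Portfolio 82 × 0.15 = 12.3
  Fieldwork 47.5 × 0.11 = 5.225
  Final exam 63 × 0.11 = 6.93
Sum = 77.325
Extra credit: 77.325 + 2 = 79.325
79.325 is ≥ 77 and < 87 → B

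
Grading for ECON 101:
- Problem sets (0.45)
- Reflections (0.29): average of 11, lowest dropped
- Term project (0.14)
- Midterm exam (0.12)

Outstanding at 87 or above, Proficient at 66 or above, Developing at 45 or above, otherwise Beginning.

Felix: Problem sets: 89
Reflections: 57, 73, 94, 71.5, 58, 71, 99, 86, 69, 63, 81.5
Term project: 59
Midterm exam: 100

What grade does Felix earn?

Proficient

Reflections: drop 57 → average of remaining 10 = 766/10 = 76.6
Weighted total:
  Problem sets 89 × 0.45 = 40.05
  Reflections 76.6 × 0.29 = 22.214
  Term project 59 × 0.14 = 8.26
  Midterm exam 100 × 0.12 = 12
Sum = 82.524
82.524 is ≥ 66 and < 87 → Proficient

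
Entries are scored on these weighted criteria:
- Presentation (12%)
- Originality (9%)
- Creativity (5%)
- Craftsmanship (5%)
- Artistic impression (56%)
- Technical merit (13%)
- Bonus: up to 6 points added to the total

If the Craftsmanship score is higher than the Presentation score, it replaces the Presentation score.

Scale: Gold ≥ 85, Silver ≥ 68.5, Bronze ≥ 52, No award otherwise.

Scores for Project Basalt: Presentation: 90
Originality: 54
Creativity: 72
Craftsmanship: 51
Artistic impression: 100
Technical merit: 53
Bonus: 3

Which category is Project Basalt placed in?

Craftsmanship (51) ≤ Presentation (90), so Presentation stays at 90.
Weighted total:
  Presentation 90 × 0.12 = 10.8
  Originality 54 × 0.09 = 4.86
  Creativity 72 × 0.05 = 3.6
  Craftsmanship 51 × 0.05 = 2.55
  Artistic impression 100 × 0.56 = 56
  Technical merit 53 × 0.13 = 6.89
Sum = 84.7
Bonus: 84.7 + 3 = 87.7
87.7 ≥ 85 → Gold

Gold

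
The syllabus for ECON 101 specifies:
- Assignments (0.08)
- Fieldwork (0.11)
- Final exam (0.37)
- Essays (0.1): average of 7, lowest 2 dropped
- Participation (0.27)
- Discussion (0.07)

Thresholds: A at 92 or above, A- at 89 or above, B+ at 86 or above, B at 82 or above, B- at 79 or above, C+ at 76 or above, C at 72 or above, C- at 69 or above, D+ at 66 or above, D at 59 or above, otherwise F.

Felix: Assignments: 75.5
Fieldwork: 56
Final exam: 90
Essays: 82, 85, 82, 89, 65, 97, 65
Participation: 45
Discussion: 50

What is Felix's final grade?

C-

Essays: drop 65, 65 → average of remaining 5 = 435/5 = 87
Weighted total:
  Assignments 75.5 × 0.08 = 6.04
  Fieldwork 56 × 0.11 = 6.16
  Final exam 90 × 0.37 = 33.3
  Essays 87 × 0.1 = 8.7
  Participation 45 × 0.27 = 12.15
  Discussion 50 × 0.07 = 3.5
Sum = 69.85
69.85 is ≥ 69 and < 72 → C-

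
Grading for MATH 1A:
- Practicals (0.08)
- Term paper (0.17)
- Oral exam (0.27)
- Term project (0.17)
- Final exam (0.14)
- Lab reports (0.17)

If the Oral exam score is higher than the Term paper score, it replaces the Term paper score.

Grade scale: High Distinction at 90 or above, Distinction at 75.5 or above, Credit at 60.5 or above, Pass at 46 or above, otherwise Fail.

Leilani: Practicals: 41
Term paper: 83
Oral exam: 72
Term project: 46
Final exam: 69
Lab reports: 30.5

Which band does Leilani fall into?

Pass

Oral exam (72) ≤ Term paper (83), so Term paper stays at 83.
Weighted total:
  Practicals 41 × 0.08 = 3.28
  Term paper 83 × 0.17 = 14.11
  Oral exam 72 × 0.27 = 19.44
  Term project 46 × 0.17 = 7.82
  Final exam 69 × 0.14 = 9.66
  Lab reports 30.5 × 0.17 = 5.185
Sum = 59.495
59.495 is ≥ 46 and < 60.5 → Pass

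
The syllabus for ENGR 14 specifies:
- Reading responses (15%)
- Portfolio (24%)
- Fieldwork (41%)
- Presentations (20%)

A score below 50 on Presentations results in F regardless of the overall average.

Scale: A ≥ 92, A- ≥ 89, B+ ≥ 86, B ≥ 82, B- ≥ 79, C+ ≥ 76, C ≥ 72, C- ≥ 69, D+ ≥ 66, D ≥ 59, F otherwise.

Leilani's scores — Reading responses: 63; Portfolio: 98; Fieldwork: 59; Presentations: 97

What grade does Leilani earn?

Presentations score 97 ≥ 50: minimum met.
Weighted total:
  Reading responses 63 × 0.15 = 9.45
  Portfolio 98 × 0.24 = 23.52
  Fieldwork 59 × 0.41 = 24.19
  Presentations 97 × 0.2 = 19.4
Sum = 76.56
76.56 is ≥ 76 and < 79 → C+

C+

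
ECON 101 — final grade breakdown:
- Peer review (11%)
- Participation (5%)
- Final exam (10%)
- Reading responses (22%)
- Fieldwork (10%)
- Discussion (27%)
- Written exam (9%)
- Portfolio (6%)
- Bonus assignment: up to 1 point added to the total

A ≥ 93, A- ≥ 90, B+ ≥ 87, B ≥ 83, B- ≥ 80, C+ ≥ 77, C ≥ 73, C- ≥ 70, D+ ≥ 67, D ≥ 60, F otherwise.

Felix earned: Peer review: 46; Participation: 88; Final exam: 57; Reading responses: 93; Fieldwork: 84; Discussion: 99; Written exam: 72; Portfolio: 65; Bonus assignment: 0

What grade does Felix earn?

B-

Weighted total:
  Peer review 46 × 0.11 = 5.06
  Participation 88 × 0.05 = 4.4
  Final exam 57 × 0.1 = 5.7
  Reading responses 93 × 0.22 = 20.46
  Fieldwork 84 × 0.1 = 8.4
  Discussion 99 × 0.27 = 26.73
  Written exam 72 × 0.09 = 6.48
  Portfolio 65 × 0.06 = 3.9
Sum = 81.13
Bonus assignment: 81.13 + 0 = 81.13
81.13 is ≥ 80 and < 83 → B-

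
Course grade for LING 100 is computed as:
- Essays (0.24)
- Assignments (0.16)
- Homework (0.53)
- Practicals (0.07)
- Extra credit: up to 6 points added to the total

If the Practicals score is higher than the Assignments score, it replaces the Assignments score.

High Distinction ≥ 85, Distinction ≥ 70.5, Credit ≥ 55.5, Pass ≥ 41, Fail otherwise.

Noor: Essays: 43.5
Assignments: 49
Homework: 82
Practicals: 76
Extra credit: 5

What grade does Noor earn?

Practicals (76) > Assignments (49), so Assignments counts as 76.
Weighted total:
  Essays 43.5 × 0.24 = 10.44
  Assignments 76 × 0.16 = 12.16
  Homework 82 × 0.53 = 43.46
  Practicals 76 × 0.07 = 5.32
Sum = 71.38
Extra credit: 71.38 + 5 = 76.38
76.38 is ≥ 70.5 and < 85 → Distinction

Distinction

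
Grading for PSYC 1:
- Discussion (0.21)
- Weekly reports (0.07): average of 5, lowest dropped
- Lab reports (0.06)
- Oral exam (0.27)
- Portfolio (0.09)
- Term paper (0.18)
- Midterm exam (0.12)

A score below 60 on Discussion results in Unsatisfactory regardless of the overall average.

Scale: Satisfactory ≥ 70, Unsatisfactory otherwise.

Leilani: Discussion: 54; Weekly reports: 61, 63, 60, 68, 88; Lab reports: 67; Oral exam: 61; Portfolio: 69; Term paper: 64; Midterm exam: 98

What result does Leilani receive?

Unsatisfactory

Weekly reports: drop 60 → average of remaining 4 = 280/4 = 70
Discussion score 54 < 60: minimum not met.
Weighted total:
  Discussion 54 × 0.21 = 11.34
  Weekly reports 70 × 0.07 = 4.9
  Lab reports 67 × 0.06 = 4.02
  Oral exam 61 × 0.27 = 16.47
  Portfolio 69 × 0.09 = 6.21
  Term paper 64 × 0.18 = 11.52
  Midterm exam 98 × 0.12 = 11.76
Sum = 66.22
Because the Discussion minimum was not met, the result is Unsatisfactory.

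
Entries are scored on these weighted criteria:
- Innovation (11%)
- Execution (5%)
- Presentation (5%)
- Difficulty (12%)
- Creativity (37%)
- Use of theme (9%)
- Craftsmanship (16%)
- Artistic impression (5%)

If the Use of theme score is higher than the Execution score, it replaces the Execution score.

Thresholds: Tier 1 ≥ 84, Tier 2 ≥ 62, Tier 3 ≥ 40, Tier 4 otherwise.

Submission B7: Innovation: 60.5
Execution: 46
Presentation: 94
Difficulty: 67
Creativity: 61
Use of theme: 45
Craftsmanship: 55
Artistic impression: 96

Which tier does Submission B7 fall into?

Tier 3

Use of theme (45) ≤ Execution (46), so Execution stays at 46.
Weighted total:
  Innovation 60.5 × 0.11 = 6.655
  Execution 46 × 0.05 = 2.3
  Presentation 94 × 0.05 = 4.7
  Difficulty 67 × 0.12 = 8.04
  Creativity 61 × 0.37 = 22.57
  Use of theme 45 × 0.09 = 4.05
  Craftsmanship 55 × 0.16 = 8.8
  Artistic impression 96 × 0.05 = 4.8
Sum = 61.915
61.915 is ≥ 40 and < 62 → Tier 3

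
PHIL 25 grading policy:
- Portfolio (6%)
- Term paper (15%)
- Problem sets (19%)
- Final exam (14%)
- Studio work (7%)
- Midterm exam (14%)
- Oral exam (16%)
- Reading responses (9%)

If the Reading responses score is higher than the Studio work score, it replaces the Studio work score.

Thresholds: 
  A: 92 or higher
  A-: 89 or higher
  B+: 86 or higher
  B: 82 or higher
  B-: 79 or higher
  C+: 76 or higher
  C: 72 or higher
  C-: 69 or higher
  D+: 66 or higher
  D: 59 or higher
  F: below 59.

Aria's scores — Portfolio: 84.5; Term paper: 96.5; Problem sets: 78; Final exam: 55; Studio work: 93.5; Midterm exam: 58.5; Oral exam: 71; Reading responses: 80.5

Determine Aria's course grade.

C

Reading responses (80.5) ≤ Studio work (93.5), so Studio work stays at 93.5.
Weighted total:
  Portfolio 84.5 × 0.06 = 5.07
  Term paper 96.5 × 0.15 = 14.475
  Problem sets 78 × 0.19 = 14.82
  Final exam 55 × 0.14 = 7.7
  Studio work 93.5 × 0.07 = 6.545
  Midterm exam 58.5 × 0.14 = 8.19
  Oral exam 71 × 0.16 = 11.36
  Reading responses 80.5 × 0.09 = 7.245
Sum = 75.405
75.405 is ≥ 72 and < 76 → C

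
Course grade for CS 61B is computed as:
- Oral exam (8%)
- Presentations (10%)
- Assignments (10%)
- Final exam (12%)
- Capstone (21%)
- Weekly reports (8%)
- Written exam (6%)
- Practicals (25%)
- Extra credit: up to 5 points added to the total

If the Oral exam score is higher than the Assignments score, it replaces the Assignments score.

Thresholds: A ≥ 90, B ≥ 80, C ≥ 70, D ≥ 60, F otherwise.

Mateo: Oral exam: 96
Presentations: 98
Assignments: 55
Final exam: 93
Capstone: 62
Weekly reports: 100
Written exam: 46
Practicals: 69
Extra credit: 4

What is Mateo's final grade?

Oral exam (96) > Assignments (55), so Assignments counts as 96.
Weighted total:
  Oral exam 96 × 0.08 = 7.68
  Presentations 98 × 0.1 = 9.8
  Assignments 96 × 0.1 = 9.6
  Final exam 93 × 0.12 = 11.16
  Capstone 62 × 0.21 = 13.02
  Weekly reports 100 × 0.08 = 8
  Written exam 46 × 0.06 = 2.76
  Practicals 69 × 0.25 = 17.25
Sum = 79.27
Extra credit: 79.27 + 4 = 83.27
83.27 is ≥ 80 and < 90 → B

B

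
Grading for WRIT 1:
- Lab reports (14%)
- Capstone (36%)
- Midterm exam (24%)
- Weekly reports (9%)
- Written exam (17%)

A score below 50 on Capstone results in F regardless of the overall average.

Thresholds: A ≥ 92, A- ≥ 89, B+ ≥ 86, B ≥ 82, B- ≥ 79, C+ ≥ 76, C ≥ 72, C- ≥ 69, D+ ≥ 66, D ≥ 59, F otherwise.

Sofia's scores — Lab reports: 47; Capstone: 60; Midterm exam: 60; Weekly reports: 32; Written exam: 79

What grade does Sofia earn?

F

Capstone score 60 ≥ 50: minimum met.
Weighted total:
  Lab reports 47 × 0.14 = 6.58
  Capstone 60 × 0.36 = 21.6
  Midterm exam 60 × 0.24 = 14.4
  Weekly reports 32 × 0.09 = 2.88
  Written exam 79 × 0.17 = 13.43
Sum = 58.89
58.89 < 59 → F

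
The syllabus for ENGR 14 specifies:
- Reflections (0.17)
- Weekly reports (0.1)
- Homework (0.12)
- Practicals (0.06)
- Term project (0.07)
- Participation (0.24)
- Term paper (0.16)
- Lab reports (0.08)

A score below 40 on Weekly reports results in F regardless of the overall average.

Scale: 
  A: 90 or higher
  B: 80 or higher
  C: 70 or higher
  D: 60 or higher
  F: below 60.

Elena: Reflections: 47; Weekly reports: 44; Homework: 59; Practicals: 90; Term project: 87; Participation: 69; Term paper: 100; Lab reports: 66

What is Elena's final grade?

D

Weekly reports score 44 ≥ 40: minimum met.
Weighted total:
  Reflections 47 × 0.17 = 7.99
  Weekly reports 44 × 0.1 = 4.4
  Homework 59 × 0.12 = 7.08
  Practicals 90 × 0.06 = 5.4
  Term project 87 × 0.07 = 6.09
  Participation 69 × 0.24 = 16.56
  Term paper 100 × 0.16 = 16
  Lab reports 66 × 0.08 = 5.28
Sum = 68.8
68.8 is ≥ 60 and < 70 → D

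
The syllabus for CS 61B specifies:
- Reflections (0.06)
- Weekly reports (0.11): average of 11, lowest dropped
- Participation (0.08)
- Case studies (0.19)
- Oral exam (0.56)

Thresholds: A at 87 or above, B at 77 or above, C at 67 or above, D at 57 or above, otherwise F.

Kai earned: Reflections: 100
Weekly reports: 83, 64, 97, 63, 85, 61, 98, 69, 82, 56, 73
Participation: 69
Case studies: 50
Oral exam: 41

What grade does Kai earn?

Weekly reports: drop 56 → average of remaining 10 = 775/10 = 77.5
Weighted total:
  Reflections 100 × 0.06 = 6
  Weekly reports 77.5 × 0.11 = 8.525
  Participation 69 × 0.08 = 5.52
  Case studies 50 × 0.19 = 9.5
  Oral exam 41 × 0.56 = 22.96
Sum = 52.505
52.505 < 57 → F

F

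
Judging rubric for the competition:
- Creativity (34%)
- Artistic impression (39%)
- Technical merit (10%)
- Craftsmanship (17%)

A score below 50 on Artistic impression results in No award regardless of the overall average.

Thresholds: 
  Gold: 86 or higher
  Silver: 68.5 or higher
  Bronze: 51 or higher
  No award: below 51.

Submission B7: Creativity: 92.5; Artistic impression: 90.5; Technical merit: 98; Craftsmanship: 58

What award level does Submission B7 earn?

Artistic impression score 90.5 ≥ 50: minimum met.
Weighted total:
  Creativity 92.5 × 0.34 = 31.45
  Artistic impression 90.5 × 0.39 = 35.295
  Technical merit 98 × 0.1 = 9.8
  Craftsmanship 58 × 0.17 = 9.86
Sum = 86.405
86.405 ≥ 86 → Gold

Gold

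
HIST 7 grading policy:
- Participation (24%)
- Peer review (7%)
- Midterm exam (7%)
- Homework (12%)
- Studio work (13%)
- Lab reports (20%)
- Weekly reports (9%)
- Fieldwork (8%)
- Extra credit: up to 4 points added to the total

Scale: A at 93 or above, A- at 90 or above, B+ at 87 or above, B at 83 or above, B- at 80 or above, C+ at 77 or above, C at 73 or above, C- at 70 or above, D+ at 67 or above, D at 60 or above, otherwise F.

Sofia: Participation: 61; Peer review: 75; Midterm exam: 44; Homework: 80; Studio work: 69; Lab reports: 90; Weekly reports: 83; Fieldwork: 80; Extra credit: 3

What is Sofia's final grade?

Weighted total:
  Participation 61 × 0.24 = 14.64
  Peer review 75 × 0.07 = 5.25
  Midterm exam 44 × 0.07 = 3.08
  Homework 80 × 0.12 = 9.6
  Studio work 69 × 0.13 = 8.97
  Lab reports 90 × 0.2 = 18
  Weekly reports 83 × 0.09 = 7.47
  Fieldwork 80 × 0.08 = 6.4
Sum = 73.41
Extra credit: 73.41 + 3 = 76.41
76.41 is ≥ 73 and < 77 → C

C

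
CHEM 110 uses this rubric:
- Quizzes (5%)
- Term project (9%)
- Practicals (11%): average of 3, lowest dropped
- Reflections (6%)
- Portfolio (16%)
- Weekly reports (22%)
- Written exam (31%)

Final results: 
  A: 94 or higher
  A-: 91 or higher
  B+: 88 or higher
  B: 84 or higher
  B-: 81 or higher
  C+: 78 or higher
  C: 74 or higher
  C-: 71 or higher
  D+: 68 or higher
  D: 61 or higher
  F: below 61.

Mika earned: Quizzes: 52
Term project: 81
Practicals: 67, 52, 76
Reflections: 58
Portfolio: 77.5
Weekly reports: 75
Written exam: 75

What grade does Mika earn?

C-

Practicals: drop 52 → average of remaining 2 = 143/2 = 71.5
Weighted total:
  Quizzes 52 × 0.05 = 2.6
  Term project 81 × 0.09 = 7.29
  Practicals 71.5 × 0.11 = 7.865
  Reflections 58 × 0.06 = 3.48
  Portfolio 77.5 × 0.16 = 12.4
  Weekly reports 75 × 0.22 = 16.5
  Written exam 75 × 0.31 = 23.25
Sum = 73.385
73.385 is ≥ 71 and < 74 → C-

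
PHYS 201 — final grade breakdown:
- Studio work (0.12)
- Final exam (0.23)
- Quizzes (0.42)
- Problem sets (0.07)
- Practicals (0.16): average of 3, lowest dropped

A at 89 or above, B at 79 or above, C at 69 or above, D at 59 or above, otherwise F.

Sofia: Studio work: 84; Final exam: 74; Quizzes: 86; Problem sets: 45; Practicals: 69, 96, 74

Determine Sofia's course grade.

B

Practicals: drop 69 → average of remaining 2 = 170/2 = 85
Weighted total:
  Studio work 84 × 0.12 = 10.08
  Final exam 74 × 0.23 = 17.02
  Quizzes 86 × 0.42 = 36.12
  Problem sets 45 × 0.07 = 3.15
  Practicals 85 × 0.16 = 13.6
Sum = 79.97
79.97 is ≥ 79 and < 89 → B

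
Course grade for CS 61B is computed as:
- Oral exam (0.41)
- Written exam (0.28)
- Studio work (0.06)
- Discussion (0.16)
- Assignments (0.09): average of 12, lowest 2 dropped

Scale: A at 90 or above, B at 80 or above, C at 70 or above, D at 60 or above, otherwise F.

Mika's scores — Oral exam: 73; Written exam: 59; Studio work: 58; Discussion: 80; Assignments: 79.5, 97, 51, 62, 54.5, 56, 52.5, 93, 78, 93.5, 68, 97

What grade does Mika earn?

Assignments: drop 51, 52.5 → average of remaining 10 = 778.5/10 = 77.85
Weighted total:
  Oral exam 73 × 0.41 = 29.93
  Written exam 59 × 0.28 = 16.52
  Studio work 58 × 0.06 = 3.48
  Discussion 80 × 0.16 = 12.8
  Assignments 77.85 × 0.09 = 7.0065
Sum = 69.7365
69.7365 is ≥ 60 and < 70 → D

D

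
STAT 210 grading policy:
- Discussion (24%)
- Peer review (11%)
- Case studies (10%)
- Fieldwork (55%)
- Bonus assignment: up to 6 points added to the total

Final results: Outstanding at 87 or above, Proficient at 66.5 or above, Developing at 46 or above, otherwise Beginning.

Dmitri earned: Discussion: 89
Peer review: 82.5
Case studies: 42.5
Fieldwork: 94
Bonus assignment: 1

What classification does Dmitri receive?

Weighted total:
  Discussion 89 × 0.24 = 21.36
  Peer review 82.5 × 0.11 = 9.075
  Case studies 42.5 × 0.1 = 4.25
  Fieldwork 94 × 0.55 = 51.7
Sum = 86.385
Bonus assignment: 86.385 + 1 = 87.385
87.385 ≥ 87 → Outstanding

Outstanding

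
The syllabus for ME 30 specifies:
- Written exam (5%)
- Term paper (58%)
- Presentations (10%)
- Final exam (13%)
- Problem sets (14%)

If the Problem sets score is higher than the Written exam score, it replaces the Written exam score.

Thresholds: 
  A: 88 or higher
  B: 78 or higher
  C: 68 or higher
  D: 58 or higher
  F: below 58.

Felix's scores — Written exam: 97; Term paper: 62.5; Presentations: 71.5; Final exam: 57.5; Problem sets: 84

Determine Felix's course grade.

Problem sets (84) ≤ Written exam (97), so Written exam stays at 97.
Weighted total:
  Written exam 97 × 0.05 = 4.85
  Term paper 62.5 × 0.58 = 36.25
  Presentations 71.5 × 0.1 = 7.15
  Final exam 57.5 × 0.13 = 7.475
  Problem sets 84 × 0.14 = 11.76
Sum = 67.485
67.485 is ≥ 58 and < 68 → D

D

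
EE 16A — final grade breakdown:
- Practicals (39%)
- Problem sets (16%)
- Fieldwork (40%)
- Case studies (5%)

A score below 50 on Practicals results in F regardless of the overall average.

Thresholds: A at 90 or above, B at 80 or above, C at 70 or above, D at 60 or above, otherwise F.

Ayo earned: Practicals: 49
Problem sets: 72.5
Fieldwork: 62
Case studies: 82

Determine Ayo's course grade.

Practicals score 49 < 50: minimum not met.
Weighted total:
  Practicals 49 × 0.39 = 19.11
  Problem sets 72.5 × 0.16 = 11.6
  Fieldwork 62 × 0.4 = 24.8
  Case studies 82 × 0.05 = 4.1
Sum = 59.61
Because the Practicals minimum was not met, the result is F.

F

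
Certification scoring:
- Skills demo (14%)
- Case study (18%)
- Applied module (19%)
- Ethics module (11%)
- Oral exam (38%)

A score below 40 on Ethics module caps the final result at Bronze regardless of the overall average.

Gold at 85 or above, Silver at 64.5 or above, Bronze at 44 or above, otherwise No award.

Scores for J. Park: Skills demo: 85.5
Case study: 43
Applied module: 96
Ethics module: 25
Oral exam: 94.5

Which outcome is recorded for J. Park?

Ethics module score 25 < 40: minimum not met.
Weighted total:
  Skills demo 85.5 × 0.14 = 11.97
  Case study 43 × 0.18 = 7.74
  Applied module 96 × 0.19 = 18.24
  Ethics module 25 × 0.11 = 2.75
  Oral exam 94.5 × 0.38 = 35.91
Sum = 76.61
76.61 would be Silver; cap at Bronze applies → Bronze.

Bronze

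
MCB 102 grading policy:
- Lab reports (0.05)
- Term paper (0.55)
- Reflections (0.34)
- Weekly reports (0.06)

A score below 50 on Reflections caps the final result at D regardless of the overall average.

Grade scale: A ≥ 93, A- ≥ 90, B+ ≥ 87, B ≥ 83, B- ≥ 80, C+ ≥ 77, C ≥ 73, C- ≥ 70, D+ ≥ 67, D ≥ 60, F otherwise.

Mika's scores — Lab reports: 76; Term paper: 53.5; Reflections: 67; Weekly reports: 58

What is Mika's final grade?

Reflections score 67 ≥ 50: minimum met.
Weighted total:
  Lab reports 76 × 0.05 = 3.8
  Term paper 53.5 × 0.55 = 29.425
  Reflections 67 × 0.34 = 22.78
  Weekly reports 58 × 0.06 = 3.48
Sum = 59.485
59.485 < 60 → F

F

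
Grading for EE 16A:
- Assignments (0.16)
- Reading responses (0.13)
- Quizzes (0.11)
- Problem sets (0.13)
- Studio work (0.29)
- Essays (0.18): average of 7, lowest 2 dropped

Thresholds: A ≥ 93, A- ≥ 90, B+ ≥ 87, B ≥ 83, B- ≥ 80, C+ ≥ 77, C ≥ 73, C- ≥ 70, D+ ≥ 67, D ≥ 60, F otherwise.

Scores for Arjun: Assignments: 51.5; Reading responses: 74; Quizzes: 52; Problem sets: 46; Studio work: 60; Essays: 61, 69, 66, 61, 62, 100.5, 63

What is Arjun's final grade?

F

Essays: drop 61, 61 → average of remaining 5 = 360.5/5 = 72.1
Weighted total:
  Assignments 51.5 × 0.16 = 8.24
  Reading responses 74 × 0.13 = 9.62
  Quizzes 52 × 0.11 = 5.72
  Problem sets 46 × 0.13 = 5.98
  Studio work 60 × 0.29 = 17.4
  Essays 72.1 × 0.18 = 12.978
Sum = 59.938
59.938 < 60 → F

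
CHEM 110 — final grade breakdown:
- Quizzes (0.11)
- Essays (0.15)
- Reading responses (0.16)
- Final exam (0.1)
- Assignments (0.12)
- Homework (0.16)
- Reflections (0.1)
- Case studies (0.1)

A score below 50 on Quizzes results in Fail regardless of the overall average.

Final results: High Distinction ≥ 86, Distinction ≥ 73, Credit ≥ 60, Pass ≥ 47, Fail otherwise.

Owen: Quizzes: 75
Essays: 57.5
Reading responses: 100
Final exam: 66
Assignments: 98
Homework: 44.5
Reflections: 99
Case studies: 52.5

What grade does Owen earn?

Distinction

Quizzes score 75 ≥ 50: minimum met.
Weighted total:
  Quizzes 75 × 0.11 = 8.25
  Essays 57.5 × 0.15 = 8.625
  Reading responses 100 × 0.16 = 16
  Final exam 66 × 0.1 = 6.6
  Assignments 98 × 0.12 = 11.76
  Homework 44.5 × 0.16 = 7.12
  Reflections 99 × 0.1 = 9.9
  Case studies 52.5 × 0.1 = 5.25
Sum = 73.505
73.505 is ≥ 73 and < 86 → Distinction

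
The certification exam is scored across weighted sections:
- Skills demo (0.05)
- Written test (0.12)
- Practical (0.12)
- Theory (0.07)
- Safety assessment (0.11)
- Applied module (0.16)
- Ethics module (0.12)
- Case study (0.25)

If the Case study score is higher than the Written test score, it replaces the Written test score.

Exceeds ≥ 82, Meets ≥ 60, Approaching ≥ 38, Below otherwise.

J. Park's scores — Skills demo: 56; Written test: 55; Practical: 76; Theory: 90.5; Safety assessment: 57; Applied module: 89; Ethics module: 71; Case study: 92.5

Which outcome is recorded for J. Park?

Meets

Case study (92.5) > Written test (55), so Written test counts as 92.5.
Weighted total:
  Skills demo 56 × 0.05 = 2.8
  Written test 92.5 × 0.12 = 11.1
  Practical 76 × 0.12 = 9.12
  Theory 90.5 × 0.07 = 6.335
  Safety assessment 57 × 0.11 = 6.27
  Applied module 89 × 0.16 = 14.24
  Ethics module 71 × 0.12 = 8.52
  Case study 92.5 × 0.25 = 23.125
Sum = 81.51
81.51 is ≥ 60 and < 82 → Meets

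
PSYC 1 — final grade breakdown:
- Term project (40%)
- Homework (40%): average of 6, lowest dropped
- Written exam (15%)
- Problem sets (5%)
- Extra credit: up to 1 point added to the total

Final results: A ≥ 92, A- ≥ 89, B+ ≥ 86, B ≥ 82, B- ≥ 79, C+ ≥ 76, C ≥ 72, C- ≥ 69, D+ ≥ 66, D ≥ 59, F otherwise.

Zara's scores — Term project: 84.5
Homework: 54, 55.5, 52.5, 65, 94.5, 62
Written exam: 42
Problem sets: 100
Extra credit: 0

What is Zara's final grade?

Homework: drop 52.5 → average of remaining 5 = 331/5 = 66.2
Weighted total:
  Term project 84.5 × 0.4 = 33.8
  Homework 66.2 × 0.4 = 26.48
  Written exam 42 × 0.15 = 6.3
  Problem sets 100 × 0.05 = 5
Sum = 71.58
Extra credit: 71.58 + 0 = 71.58
71.58 is ≥ 69 and < 72 → C-

C-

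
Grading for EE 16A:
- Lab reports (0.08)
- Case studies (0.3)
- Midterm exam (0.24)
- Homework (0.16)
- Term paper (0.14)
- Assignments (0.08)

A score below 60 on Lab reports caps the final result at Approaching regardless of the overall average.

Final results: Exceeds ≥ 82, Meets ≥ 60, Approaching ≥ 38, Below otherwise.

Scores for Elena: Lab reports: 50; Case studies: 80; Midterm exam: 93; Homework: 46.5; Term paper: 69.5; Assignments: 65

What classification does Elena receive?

Approaching

Lab reports score 50 < 60: minimum not met.
Weighted total:
  Lab reports 50 × 0.08 = 4
  Case studies 80 × 0.3 = 24
  Midterm exam 93 × 0.24 = 22.32
  Homework 46.5 × 0.16 = 7.44
  Term paper 69.5 × 0.14 = 9.73
  Assignments 65 × 0.08 = 5.2
Sum = 72.69
72.69 would be Meets; cap at Approaching applies → Approaching.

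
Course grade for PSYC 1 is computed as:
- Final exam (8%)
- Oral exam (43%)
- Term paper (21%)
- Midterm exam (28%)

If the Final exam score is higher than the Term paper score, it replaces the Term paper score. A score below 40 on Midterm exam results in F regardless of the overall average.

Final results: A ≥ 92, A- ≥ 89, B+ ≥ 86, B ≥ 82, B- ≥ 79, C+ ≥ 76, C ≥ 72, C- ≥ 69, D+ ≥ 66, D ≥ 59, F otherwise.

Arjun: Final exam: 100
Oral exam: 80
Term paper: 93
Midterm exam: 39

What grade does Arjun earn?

Final exam (100) > Term paper (93), so Term paper counts as 100.
Midterm exam score 39 < 40: minimum not met.
Weighted total:
  Final exam 100 × 0.08 = 8
  Oral exam 80 × 0.43 = 34.4
  Term paper 100 × 0.21 = 21
  Midterm exam 39 × 0.28 = 10.92
Sum = 74.32
Because the Midterm exam minimum was not met, the result is F.

F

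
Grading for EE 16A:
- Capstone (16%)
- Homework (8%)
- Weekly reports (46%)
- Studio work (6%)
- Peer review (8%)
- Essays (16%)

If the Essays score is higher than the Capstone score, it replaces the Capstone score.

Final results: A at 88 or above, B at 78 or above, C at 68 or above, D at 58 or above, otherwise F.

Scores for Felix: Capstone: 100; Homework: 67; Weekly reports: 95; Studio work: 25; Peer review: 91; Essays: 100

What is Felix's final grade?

Essays (100) ≤ Capstone (100), so Capstone stays at 100.
Weighted total:
  Capstone 100 × 0.16 = 16
  Homework 67 × 0.08 = 5.36
  Weekly reports 95 × 0.46 = 43.7
  Studio work 25 × 0.06 = 1.5
  Peer review 91 × 0.08 = 7.28
  Essays 100 × 0.16 = 16
Sum = 89.84
89.84 ≥ 88 → A

A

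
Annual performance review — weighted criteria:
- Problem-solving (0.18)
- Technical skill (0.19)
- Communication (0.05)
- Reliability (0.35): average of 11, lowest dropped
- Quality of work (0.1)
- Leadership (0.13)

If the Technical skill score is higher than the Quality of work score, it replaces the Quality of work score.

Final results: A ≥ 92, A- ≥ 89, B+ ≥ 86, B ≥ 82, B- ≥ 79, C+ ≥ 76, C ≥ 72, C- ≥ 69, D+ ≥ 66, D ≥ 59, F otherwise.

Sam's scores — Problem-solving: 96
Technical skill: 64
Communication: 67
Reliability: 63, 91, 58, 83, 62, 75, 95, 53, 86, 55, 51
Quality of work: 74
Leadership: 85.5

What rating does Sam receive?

Reliability: drop 51 → average of remaining 10 = 721/10 = 72.1
Technical skill (64) ≤ Quality of work (74), so Quality of work stays at 74.
Weighted total:
  Problem-solving 96 × 0.18 = 17.28
  Technical skill 64 × 0.19 = 12.16
  Communication 67 × 0.05 = 3.35
  Reliability 72.1 × 0.35 = 25.235
  Quality of work 74 × 0.1 = 7.4
  Leadership 85.5 × 0.13 = 11.115
Sum = 76.54
76.54 is ≥ 76 and < 79 → C+

C+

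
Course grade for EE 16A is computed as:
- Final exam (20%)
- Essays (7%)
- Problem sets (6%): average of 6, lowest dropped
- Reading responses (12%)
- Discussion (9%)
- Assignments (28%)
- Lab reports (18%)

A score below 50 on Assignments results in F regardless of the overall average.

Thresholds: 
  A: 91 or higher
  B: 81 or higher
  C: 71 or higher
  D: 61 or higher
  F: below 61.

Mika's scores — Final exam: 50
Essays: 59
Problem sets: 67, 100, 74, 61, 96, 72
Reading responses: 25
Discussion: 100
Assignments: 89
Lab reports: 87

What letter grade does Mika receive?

Problem sets: drop 61 → average of remaining 5 = 409/5 = 81.8
Assignments score 89 ≥ 50: minimum met.
Weighted total:
  Final exam 50 × 0.2 = 10
  Essays 59 × 0.07 = 4.13
  Problem sets 81.8 × 0.06 = 4.908
  Reading responses 25 × 0.12 = 3
  Discussion 100 × 0.09 = 9
  Assignments 89 × 0.28 = 24.92
  Lab reports 87 × 0.18 = 15.66
Sum = 71.618
71.618 is ≥ 71 and < 81 → C

C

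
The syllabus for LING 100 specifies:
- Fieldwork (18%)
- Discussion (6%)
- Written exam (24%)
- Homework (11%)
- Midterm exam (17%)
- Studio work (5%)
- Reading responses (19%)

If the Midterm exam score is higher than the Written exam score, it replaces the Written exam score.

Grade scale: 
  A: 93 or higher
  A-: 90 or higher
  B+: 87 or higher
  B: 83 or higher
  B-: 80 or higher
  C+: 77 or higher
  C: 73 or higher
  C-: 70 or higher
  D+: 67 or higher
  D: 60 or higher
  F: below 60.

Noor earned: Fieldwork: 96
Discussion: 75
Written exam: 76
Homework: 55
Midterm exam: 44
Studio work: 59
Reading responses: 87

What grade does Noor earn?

Midterm exam (44) ≤ Written exam (76), so Written exam stays at 76.
Weighted total:
  Fieldwork 96 × 0.18 = 17.28
  Discussion 75 × 0.06 = 4.5
  Written exam 76 × 0.24 = 18.24
  Homework 55 × 0.11 = 6.05
  Midterm exam 44 × 0.17 = 7.48
  Studio work 59 × 0.05 = 2.95
  Reading responses 87 × 0.19 = 16.53
Sum = 73.03
73.03 is ≥ 73 and < 77 → C

C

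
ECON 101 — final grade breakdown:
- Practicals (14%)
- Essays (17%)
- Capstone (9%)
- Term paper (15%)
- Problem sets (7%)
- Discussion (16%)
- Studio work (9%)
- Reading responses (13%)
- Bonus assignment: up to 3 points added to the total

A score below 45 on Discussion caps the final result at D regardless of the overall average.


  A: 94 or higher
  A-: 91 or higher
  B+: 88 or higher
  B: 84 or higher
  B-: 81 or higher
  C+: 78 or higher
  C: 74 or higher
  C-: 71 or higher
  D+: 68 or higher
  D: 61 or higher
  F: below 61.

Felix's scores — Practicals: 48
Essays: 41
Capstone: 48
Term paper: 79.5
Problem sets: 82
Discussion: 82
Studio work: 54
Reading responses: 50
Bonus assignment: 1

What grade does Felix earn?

Discussion score 82 ≥ 45: minimum met.
Weighted total:
  Practicals 48 × 0.14 = 6.72
  Essays 41 × 0.17 = 6.97
  Capstone 48 × 0.09 = 4.32
  Term paper 79.5 × 0.15 = 11.925
  Problem sets 82 × 0.07 = 5.74
  Discussion 82 × 0.16 = 13.12
  Studio work 54 × 0.09 = 4.86
  Reading responses 50 × 0.13 = 6.5
Sum = 60.155
Bonus assignment: 60.155 + 1 = 61.155
61.155 is ≥ 61 and < 68 → D

D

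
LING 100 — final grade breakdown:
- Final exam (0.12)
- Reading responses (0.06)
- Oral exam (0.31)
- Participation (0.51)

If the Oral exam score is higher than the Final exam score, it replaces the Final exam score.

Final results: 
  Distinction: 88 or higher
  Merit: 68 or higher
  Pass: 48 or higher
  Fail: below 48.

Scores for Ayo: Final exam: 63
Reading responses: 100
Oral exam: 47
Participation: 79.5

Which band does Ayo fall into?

Oral exam (47) ≤ Final exam (63), so Final exam stays at 63.
Weighted total:
  Final exam 63 × 0.12 = 7.56
  Reading responses 100 × 0.06 = 6
  Oral exam 47 × 0.31 = 14.57
  Participation 79.5 × 0.51 = 40.545
Sum = 68.675
68.675 is ≥ 68 and < 88 → Merit

Merit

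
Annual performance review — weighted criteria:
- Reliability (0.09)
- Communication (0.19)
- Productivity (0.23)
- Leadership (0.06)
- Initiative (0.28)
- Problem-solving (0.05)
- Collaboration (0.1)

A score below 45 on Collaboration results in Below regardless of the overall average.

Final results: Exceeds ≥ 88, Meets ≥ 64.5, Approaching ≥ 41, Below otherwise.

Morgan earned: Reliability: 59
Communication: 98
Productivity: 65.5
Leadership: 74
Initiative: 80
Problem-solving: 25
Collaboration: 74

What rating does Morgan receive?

Collaboration score 74 ≥ 45: minimum met.
Weighted total:
  Reliability 59 × 0.09 = 5.31
  Communication 98 × 0.19 = 18.62
  Productivity 65.5 × 0.23 = 15.065
  Leadership 74 × 0.06 = 4.44
  Initiative 80 × 0.28 = 22.4
  Problem-solving 25 × 0.05 = 1.25
  Collaboration 74 × 0.1 = 7.4
Sum = 74.485
74.485 is ≥ 64.5 and < 88 → Meets

Meets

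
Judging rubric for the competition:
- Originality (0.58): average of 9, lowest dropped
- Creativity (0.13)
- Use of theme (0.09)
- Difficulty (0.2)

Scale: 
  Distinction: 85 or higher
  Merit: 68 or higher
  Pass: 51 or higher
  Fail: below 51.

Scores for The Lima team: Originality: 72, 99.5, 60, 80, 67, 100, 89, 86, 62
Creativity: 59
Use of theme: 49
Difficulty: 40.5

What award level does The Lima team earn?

Pass

Originality: drop 60 → average of remaining 8 = 655.5/8 = 81.9375
Weighted total:
  Originality 81.9375 × 0.58 = 47.52375
  Creativity 59 × 0.13 = 7.67
  Use of theme 49 × 0.09 = 4.41
  Difficulty 40.5 × 0.2 = 8.1
Sum = 67.70375
67.70375 is ≥ 51 and < 68 → Pass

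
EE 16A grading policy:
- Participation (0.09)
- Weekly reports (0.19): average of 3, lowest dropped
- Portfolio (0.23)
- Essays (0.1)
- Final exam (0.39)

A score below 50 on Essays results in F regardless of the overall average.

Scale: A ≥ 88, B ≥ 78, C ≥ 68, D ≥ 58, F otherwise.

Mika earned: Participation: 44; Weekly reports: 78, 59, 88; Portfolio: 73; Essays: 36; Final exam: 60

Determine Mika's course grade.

Weekly reports: drop 59 → average of remaining 2 = 166/2 = 83
Essays score 36 < 50: minimum not met.
Weighted total:
  Participation 44 × 0.09 = 3.96
  Weekly reports 83 × 0.19 = 15.77
  Portfolio 73 × 0.23 = 16.79
  Essays 36 × 0.1 = 3.6
  Final exam 60 × 0.39 = 23.4
Sum = 63.52
Because the Essays minimum was not met, the result is F.

F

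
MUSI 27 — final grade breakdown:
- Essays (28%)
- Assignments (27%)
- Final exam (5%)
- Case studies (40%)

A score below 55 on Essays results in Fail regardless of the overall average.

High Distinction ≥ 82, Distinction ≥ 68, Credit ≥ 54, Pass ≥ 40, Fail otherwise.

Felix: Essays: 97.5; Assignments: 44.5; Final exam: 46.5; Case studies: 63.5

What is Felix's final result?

Essays score 97.5 ≥ 55: minimum met.
Weighted total:
  Essays 97.5 × 0.28 = 27.3
  Assignments 44.5 × 0.27 = 12.015
  Final exam 46.5 × 0.05 = 2.325
  Case studies 63.5 × 0.4 = 25.4
Sum = 67.04
67.04 is ≥ 54 and < 68 → Credit

Credit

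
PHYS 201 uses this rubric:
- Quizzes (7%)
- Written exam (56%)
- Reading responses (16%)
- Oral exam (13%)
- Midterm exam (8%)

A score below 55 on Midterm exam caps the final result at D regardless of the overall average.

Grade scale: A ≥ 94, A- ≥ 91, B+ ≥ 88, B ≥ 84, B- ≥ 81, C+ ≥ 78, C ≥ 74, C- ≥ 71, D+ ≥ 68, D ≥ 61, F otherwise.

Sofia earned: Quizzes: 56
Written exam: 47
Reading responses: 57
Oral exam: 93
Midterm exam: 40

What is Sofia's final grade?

F

Midterm exam score 40 < 55: minimum not met.
Weighted total:
  Quizzes 56 × 0.07 = 3.92
  Written exam 47 × 0.56 = 26.32
  Reading responses 57 × 0.16 = 9.12
  Oral exam 93 × 0.13 = 12.09
  Midterm exam 40 × 0.08 = 3.2
Sum = 54.65
54.65 would be F; cap at D applies → F.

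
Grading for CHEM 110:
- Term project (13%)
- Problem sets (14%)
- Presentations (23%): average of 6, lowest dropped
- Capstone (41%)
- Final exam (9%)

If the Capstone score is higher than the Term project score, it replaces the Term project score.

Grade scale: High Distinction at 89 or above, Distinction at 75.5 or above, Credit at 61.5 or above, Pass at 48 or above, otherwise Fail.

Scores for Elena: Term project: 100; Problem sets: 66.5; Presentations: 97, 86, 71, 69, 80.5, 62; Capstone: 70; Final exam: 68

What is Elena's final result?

Presentations: drop 62 → average of remaining 5 = 403.5/5 = 80.7
Capstone (70) ≤ Term project (100), so Term project stays at 100.
Weighted total:
  Term project 100 × 0.13 = 13
  Problem sets 66.5 × 0.14 = 9.31
  Presentations 80.7 × 0.23 = 18.561
  Capstone 70 × 0.41 = 28.7
  Final exam 68 × 0.09 = 6.12
Sum = 75.691
75.691 is ≥ 75.5 and < 89 → Distinction

Distinction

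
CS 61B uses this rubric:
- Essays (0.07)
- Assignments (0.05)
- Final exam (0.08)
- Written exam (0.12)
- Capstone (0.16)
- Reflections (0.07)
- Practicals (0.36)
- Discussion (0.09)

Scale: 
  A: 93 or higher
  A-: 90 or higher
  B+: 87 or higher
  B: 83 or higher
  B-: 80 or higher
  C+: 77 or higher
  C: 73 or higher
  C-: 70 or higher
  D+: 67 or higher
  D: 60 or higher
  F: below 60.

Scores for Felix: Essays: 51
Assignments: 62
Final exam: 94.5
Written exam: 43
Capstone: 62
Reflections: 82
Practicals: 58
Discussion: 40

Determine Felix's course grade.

F

Weighted total:
  Essays 51 × 0.07 = 3.57
  Assignments 62 × 0.05 = 3.1
  Final exam 94.5 × 0.08 = 7.56
  Written exam 43 × 0.12 = 5.16
  Capstone 62 × 0.16 = 9.92
  Reflections 82 × 0.07 = 5.74
  Practicals 58 × 0.36 = 20.88
  Discussion 40 × 0.09 = 3.6
Sum = 59.53
59.53 < 60 → F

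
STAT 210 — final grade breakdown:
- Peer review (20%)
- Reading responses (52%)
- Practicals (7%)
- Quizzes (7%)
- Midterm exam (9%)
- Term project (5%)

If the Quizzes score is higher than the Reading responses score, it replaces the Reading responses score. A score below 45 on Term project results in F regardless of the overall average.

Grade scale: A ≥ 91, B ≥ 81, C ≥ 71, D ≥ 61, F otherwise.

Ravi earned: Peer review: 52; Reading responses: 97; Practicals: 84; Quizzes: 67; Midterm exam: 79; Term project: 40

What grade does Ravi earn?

F

Quizzes (67) ≤ Reading responses (97), so Reading responses stays at 97.
Term project score 40 < 45: minimum not met.
Weighted total:
  Peer review 52 × 0.2 = 10.4
  Reading responses 97 × 0.52 = 50.44
  Practicals 84 × 0.07 = 5.88
  Quizzes 67 × 0.07 = 4.69
  Midterm exam 79 × 0.09 = 7.11
  Term project 40 × 0.05 = 2
Sum = 80.52
Because the Term project minimum was not met, the result is F.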